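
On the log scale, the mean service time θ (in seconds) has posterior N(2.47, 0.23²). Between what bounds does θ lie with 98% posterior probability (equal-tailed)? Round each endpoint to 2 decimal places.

On the log scale the 98% interval is 2.47 ± 2.326 × 0.23 = [1.9349, 3.0051].
Exponentiate: [e^1.9349, e^3.0051] = [6.92, 20.19].

[6.92, 20.19]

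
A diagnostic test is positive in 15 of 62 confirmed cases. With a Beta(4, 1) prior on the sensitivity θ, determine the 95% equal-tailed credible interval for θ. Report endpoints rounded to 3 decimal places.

Posterior: Beta(4+15, 1+47) = Beta(19, 48).
Equal-tailed 95% interval: the 0.025 and 0.975 quantiles of Beta(19, 48).
Posterior mean ≈ 0.284, SD ≈ 0.055; a Normal approximation gives roughly [0.176, 0.391].
Exact: F⁻¹(0.025) = 0.183; F⁻¹(0.975) = 0.396.

[0.183, 0.396]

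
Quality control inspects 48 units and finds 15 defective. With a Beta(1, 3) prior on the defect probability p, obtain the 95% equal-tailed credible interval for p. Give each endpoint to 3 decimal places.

Posterior: Beta(1+15, 3+33) = Beta(16, 36).
Equal-tailed 95% interval: the 0.025 and 0.975 quantiles of Beta(16, 36).
Posterior mean ≈ 0.308, SD ≈ 0.063; a Normal approximation gives roughly [0.183, 0.432].
Exact: F⁻¹(0.025) = 0.191; F⁻¹(0.975) = 0.438.

[0.191, 0.438]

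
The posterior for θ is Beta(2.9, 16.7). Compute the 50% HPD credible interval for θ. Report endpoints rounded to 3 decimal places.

The posterior is unimodal and skewed, so the HPD interval has equal density at both endpoints and is the shortest 50% interval.
Solving f(0.065) = f(0.164) with F(0.164) − F(0.065) = 0.50 gives [0.065, 0.164].
For comparison, the equal-tailed interval is [0.089, 0.194]; the HPD is narrower and shifted toward the mode.

[0.065, 0.164]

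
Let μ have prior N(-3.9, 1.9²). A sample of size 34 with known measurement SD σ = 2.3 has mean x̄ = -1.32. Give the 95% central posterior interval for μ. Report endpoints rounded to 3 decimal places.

Posterior precision = 1/1.9² + 34/2.3² = 0.2770 + 6.4272 = 6.7042, so posterior SD = 0.3862.
Posterior mean = (-3.9/1.9² + 34·-1.32/2.3²) / 6.7042 = -1.4266.
Interval: -1.4266 ± 1.960 × 0.3862 → [-2.184, -0.670].

[-2.184, -0.670]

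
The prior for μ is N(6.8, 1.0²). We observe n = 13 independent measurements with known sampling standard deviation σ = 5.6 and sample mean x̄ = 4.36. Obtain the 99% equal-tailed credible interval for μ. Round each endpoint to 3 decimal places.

[3.919, 8.251]

Posterior precision = 1/1.0² + 13/5.6² = 1.0000 + 0.4145 = 1.4145, so posterior SD = 0.8408.
Posterior mean = (6.8/1.0² + 13·4.36/5.6²) / 1.4145 = 6.0849.
Interval: 6.0849 ± 2.576 × 0.8408 → [3.919, 8.251].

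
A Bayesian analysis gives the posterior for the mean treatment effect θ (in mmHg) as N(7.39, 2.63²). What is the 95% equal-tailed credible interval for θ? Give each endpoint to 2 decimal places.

[2.24, 12.54]

The posterior is symmetric, so the 95% equal-tailed interval is θ = 7.39 ± z·2.63 with z = 1.960.
Half-width: 1.960 × 2.63 = 5.15.
7.39 − 5.15 = 2.24; 7.39 + 5.15 = 12.54.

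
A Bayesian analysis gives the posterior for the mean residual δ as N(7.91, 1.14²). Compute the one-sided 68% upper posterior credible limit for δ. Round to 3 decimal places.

8.443

Need U with P(δ ≤ U) = 0.68: U = 7.91 + z_{0.32}·1.14.
z = 0.468; U = 7.91 + 0.468 × 1.14 = 8.443.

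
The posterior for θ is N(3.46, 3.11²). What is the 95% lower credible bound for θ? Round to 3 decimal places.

-1.655

Need L with P(θ ≥ L) = 0.95: L = 3.46 − z_{0.05}·3.11.
z = 1.645; L = 3.46 − 1.645 × 3.11 = -1.655.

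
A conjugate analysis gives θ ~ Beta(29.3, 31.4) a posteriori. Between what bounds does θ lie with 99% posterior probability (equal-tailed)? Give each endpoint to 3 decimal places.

[0.322, 0.645]

Posterior: Beta(29.3, 31.4).
Equal-tailed 99% interval: the 0.005 and 0.995 quantiles of Beta(29.3, 31.4).
Posterior mean ≈ 0.483, SD ≈ 0.064; a Normal approximation gives roughly [0.319, 0.647].
Exact: F⁻¹(0.005) = 0.322; F⁻¹(0.995) = 0.645.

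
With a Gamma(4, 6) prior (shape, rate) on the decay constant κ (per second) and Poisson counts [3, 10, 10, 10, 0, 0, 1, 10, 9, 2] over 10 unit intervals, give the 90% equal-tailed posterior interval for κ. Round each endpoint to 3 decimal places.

[2.935, 4.511]

Posterior: Gamma(4+55, 6+10) = Gamma(59, 16) (shape, rate).
Equal-tailed 90% interval: Gamma(59, 16) quantiles at 0.05 and 0.95.
Posterior mean ≈ 3.688, SD ≈ 0.480; a Normal approximation gives roughly [2.898, 4.477].
Exact: lower = 2.935; upper = 4.511.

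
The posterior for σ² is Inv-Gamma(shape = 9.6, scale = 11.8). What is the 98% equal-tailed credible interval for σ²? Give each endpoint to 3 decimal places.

Inverse-Gamma(9.6, 11.8) quantiles: F⁻¹(0.01) and F⁻¹(0.99).
Equivalently, 1/σ² ~ Gamma(9.6, rate = 11.8); invert its 0.99 and 0.01 quantiles.
Posterior mean ≈ 1.372, SD ≈ 0.498; a Normal approximation gives roughly [0.214, 2.530].
Exact: lower = 0.647; upper = 3.042.

[0.647, 3.042]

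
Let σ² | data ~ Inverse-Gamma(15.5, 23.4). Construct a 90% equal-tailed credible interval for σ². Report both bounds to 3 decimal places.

Inverse-Gamma(15.5, 23.4) quantiles: F⁻¹(0.05) and F⁻¹(0.95).
Equivalently, 1/σ² ~ Gamma(15.5, rate = 23.4); invert its 0.95 and 0.05 quantiles.
Posterior mean ≈ 1.614, SD ≈ 0.439; a Normal approximation gives roughly [0.891, 2.336].
Exact: lower = 1.040; upper = 2.427.

[1.040, 2.427]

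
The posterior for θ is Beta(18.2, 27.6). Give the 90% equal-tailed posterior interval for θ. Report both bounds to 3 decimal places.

Posterior: Beta(18.2, 27.6).
Equal-tailed 90% interval: the 0.05 and 0.95 quantiles of Beta(18.2, 27.6).
Posterior mean ≈ 0.397, SD ≈ 0.072; a Normal approximation gives roughly [0.280, 0.515].
Exact: F⁻¹(0.05) = 0.282; F⁻¹(0.95) = 0.518.

[0.282, 0.518]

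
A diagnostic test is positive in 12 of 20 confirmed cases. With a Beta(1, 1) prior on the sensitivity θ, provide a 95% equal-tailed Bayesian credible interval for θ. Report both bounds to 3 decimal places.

[0.384, 0.782]

Posterior: Beta(1+12, 1+8) = Beta(13, 9).
Equal-tailed 95% interval: the 0.025 and 0.975 quantiles of Beta(13, 9).
Posterior mean ≈ 0.591, SD ≈ 0.103; a Normal approximation gives roughly [0.390, 0.792].
Exact: F⁻¹(0.025) = 0.384; F⁻¹(0.975) = 0.782.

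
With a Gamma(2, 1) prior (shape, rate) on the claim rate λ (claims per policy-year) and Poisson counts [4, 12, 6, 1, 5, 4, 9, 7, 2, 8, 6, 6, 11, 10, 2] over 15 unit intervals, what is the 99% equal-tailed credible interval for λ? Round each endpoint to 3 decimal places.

Posterior: Gamma(2+93, 1+15) = Gamma(95, 16) (shape, rate).
Equal-tailed 99% interval: Gamma(95, 16) quantiles at 0.005 and 0.995.
Posterior mean ≈ 5.938, SD ≈ 0.609; a Normal approximation gives roughly [4.368, 7.507].
Exact: lower = 4.486; upper = 7.624.

[4.486, 7.624]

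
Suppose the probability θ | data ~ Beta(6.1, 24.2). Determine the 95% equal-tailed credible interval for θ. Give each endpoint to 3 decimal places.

Posterior: Beta(6.1, 24.2).
Equal-tailed 95% interval: the 0.025 and 0.975 quantiles of Beta(6.1, 24.2).
Posterior mean ≈ 0.201, SD ≈ 0.072; a Normal approximation gives roughly [0.061, 0.342].
Exact: F⁻¹(0.025) = 0.081; F⁻¹(0.975) = 0.359.

[0.081, 0.359]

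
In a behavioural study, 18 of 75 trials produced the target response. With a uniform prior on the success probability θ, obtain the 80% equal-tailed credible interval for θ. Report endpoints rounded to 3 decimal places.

[0.186, 0.311]

Posterior: Beta(1+18, 1+57) = Beta(19, 58).
Equal-tailed 80% interval: the 0.1 and 0.9 quantiles of Beta(19, 58).
Posterior mean ≈ 0.247, SD ≈ 0.049; a Normal approximation gives roughly [0.184, 0.309].
Exact: F⁻¹(0.1) = 0.186; F⁻¹(0.9) = 0.311.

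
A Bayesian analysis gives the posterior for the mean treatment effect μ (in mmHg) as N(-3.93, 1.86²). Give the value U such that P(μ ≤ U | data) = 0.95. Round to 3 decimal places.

Need U with P(μ ≤ U) = 0.95: U = -3.93 + z_{0.05}·1.86.
z = 1.645; U = -3.93 + 1.645 × 1.86 = -0.871.

-0.871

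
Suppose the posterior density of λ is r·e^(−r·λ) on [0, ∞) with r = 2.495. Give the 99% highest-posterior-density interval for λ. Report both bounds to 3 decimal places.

[0.000, 1.846]

The exponential density is strictly decreasing on [0, ∞), so the HPD interval is anchored at 0: [0, q] with P(λ ≤ q) = 0.99.
q = −ln(1 − 0.99) / 2.495 = 4.6052 / 2.495 = 1.846.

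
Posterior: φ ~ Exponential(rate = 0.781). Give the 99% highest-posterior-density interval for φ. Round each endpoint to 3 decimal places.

[0.000, 5.897]

The exponential density is strictly decreasing on [0, ∞), so the HPD interval is anchored at 0: [0, q] with P(φ ≤ q) = 0.99.
q = −ln(1 − 0.99) / 0.781 = 4.6052 / 0.781 = 5.897.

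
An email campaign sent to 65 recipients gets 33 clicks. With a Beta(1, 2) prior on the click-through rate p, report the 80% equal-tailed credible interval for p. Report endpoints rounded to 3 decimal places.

Posterior: Beta(1+33, 2+32) = Beta(34, 34).
Equal-tailed 80% interval: the 0.1 and 0.9 quantiles of Beta(34, 34).
Posterior mean ≈ 0.500, SD ≈ 0.060; a Normal approximation gives roughly [0.423, 0.577].
Exact: F⁻¹(0.1) = 0.422; F⁻¹(0.9) = 0.578.

[0.422, 0.578]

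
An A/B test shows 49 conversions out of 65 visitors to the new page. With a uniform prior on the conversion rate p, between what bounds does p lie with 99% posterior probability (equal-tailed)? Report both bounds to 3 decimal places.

Posterior: Beta(1+49, 1+16) = Beta(50, 17).
Equal-tailed 99% interval: the 0.005 and 0.995 quantiles of Beta(50, 17).
Posterior mean ≈ 0.746, SD ≈ 0.053; a Normal approximation gives roughly [0.610, 0.882].
Exact: F⁻¹(0.005) = 0.599; F⁻¹(0.995) = 0.867.

[0.599, 0.867]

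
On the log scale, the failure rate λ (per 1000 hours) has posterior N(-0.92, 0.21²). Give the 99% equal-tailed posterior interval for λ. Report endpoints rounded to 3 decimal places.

[0.232, 0.684]

On the log scale the 99% interval is -0.92 ± 2.576 × 0.21 = [-1.4609, -0.3791].
Exponentiate: [e^-1.4609, e^-0.3791] = [0.232, 0.684].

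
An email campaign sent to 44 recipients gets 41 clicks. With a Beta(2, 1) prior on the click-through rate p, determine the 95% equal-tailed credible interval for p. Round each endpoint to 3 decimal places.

[0.821, 0.976]

Posterior: Beta(2+41, 1+3) = Beta(43, 4).
Equal-tailed 95% interval: the 0.025 and 0.975 quantiles of Beta(43, 4).
Posterior mean ≈ 0.915, SD ≈ 0.040; a Normal approximation gives roughly [0.836, 0.994].
Exact: F⁻¹(0.025) = 0.821; F⁻¹(0.975) = 0.976.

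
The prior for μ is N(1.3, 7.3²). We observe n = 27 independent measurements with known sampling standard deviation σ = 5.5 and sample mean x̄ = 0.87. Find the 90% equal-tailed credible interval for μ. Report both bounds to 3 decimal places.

Posterior precision = 1/7.3² + 27/5.5² = 0.0188 + 0.8926 = 0.9113, so posterior SD = 1.0475.
Posterior mean = (1.3/7.3² + 27·0.87/5.5²) / 0.9113 = 0.8789.
Interval: 0.8789 ± 1.645 × 1.0475 → [-0.844, 2.602].

[-0.844, 2.602]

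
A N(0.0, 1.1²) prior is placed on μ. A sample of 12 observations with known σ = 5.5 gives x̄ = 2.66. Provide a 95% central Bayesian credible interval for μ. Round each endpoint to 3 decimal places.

[-0.909, 2.635]

Posterior precision = 1/1.1² + 12/5.5² = 0.8264 + 0.3967 = 1.2231, so posterior SD = 0.9042.
Posterior mean = (0.0/1.1² + 12·2.66/5.5²) / 1.2231 = 0.8627.
Interval: 0.8627 ± 1.960 × 0.9042 → [-0.909, 2.635].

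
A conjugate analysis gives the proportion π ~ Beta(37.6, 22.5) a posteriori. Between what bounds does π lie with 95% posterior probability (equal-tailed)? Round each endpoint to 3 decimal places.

Posterior: Beta(37.6, 22.5).
Equal-tailed 95% interval: the 0.025 and 0.975 quantiles of Beta(37.6, 22.5).
Posterior mean ≈ 0.626, SD ≈ 0.062; a Normal approximation gives roughly [0.504, 0.747].
Exact: F⁻¹(0.025) = 0.501; F⁻¹(0.975) = 0.743.

[0.501, 0.743]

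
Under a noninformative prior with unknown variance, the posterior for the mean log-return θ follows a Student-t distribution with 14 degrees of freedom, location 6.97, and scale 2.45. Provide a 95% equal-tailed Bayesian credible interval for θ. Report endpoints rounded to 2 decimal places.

[1.72, 12.22]

The t_14 distribution is symmetric; the 95% interval is 6.97 ± t·2.45 with t_{0.975,14} = 2.145.
Half-width: 2.145 × 2.45 = 5.25.
6.97 − 5.25 = 1.72; 6.97 + 5.25 = 12.22.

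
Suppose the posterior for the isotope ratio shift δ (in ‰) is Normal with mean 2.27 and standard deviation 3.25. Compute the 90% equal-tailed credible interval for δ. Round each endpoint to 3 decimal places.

The posterior is symmetric, so the 90% equal-tailed interval is δ = 2.27 ± z·3.25 with z = 1.645.
Half-width: 1.645 × 3.25 = 5.346.
2.27 − 5.346 = -3.076; 2.27 + 5.346 = 7.616.

[-3.076, 7.616]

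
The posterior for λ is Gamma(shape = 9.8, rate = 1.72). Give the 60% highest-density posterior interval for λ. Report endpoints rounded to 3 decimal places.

The posterior is unimodal and skewed, so the HPD interval has equal density at both endpoints and is the shortest 60% interval.
Solving f(3.787) = f(6.725) with F(6.725) − F(3.787) = 0.60 gives [3.787, 6.725].
For comparison, the equal-tailed interval is [4.137, 7.146]; the HPD is narrower and shifted toward the mode.

[3.787, 6.725]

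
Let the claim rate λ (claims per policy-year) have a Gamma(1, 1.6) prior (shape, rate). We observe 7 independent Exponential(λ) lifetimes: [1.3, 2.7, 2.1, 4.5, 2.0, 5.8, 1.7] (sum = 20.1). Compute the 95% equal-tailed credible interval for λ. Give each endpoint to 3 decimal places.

Posterior: Gamma(1+7, 1.6+20.1) = Gamma(8, 21.7) (shape, rate).
Equal-tailed 95% interval: Gamma(8, 21.7) quantiles at 0.025 and 0.975.
Posterior mean ≈ 0.369, SD ≈ 0.130; a Normal approximation gives roughly [0.113, 0.624].
Exact: lower = 0.159; upper = 0.665.

[0.159, 0.665]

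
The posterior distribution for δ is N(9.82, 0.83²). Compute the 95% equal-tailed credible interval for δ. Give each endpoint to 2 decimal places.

[8.19, 11.45]

The posterior is symmetric, so the 95% equal-tailed interval is δ = 9.82 ± z·0.83 with z = 1.960.
Half-width: 1.960 × 0.83 = 1.63.
9.82 − 1.63 = 8.19; 9.82 + 1.63 = 11.45.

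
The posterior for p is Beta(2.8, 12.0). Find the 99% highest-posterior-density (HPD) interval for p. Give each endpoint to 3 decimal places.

The posterior is unimodal and skewed, so the HPD interval has equal density at both endpoints and is the shortest 99% interval.
Solving f(0.010) = f(0.470) with F(0.470) − F(0.010) = 0.99 gives [0.010, 0.470].
For comparison, the equal-tailed interval is [0.022, 0.501]; the HPD is narrower and shifted toward the mode.

[0.010, 0.470]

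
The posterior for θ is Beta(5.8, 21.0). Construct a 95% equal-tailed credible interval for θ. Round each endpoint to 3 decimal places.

Posterior: Beta(5.8, 21.0).
Equal-tailed 95% interval: the 0.025 and 0.975 quantiles of Beta(5.8, 21.0).
Posterior mean ≈ 0.216, SD ≈ 0.078; a Normal approximation gives roughly [0.063, 0.369].
Exact: F⁻¹(0.025) = 0.085; F⁻¹(0.975) = 0.387.

[0.085, 0.387]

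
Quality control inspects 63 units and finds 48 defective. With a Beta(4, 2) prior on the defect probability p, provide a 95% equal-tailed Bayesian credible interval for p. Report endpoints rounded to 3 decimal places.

[0.646, 0.847]

Posterior: Beta(4+48, 2+15) = Beta(52, 17).
Equal-tailed 95% interval: the 0.025 and 0.975 quantiles of Beta(52, 17).
Posterior mean ≈ 0.754, SD ≈ 0.052; a Normal approximation gives roughly [0.653, 0.855].
Exact: F⁻¹(0.025) = 0.646; F⁻¹(0.975) = 0.847.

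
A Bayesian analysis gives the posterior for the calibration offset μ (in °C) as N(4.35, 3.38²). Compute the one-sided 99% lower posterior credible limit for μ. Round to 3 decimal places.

Need L with P(μ ≥ L) = 0.99: L = 4.35 − z_{0.01}·3.38.
z = 2.326; L = 4.35 − 2.326 × 3.38 = -3.513.

-3.513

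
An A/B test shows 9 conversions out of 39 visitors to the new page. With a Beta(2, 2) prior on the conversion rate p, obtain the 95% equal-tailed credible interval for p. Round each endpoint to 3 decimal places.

[0.139, 0.395]

Posterior: Beta(2+9, 2+30) = Beta(11, 32).
Equal-tailed 95% interval: the 0.025 and 0.975 quantiles of Beta(11, 32).
Posterior mean ≈ 0.256, SD ≈ 0.066; a Normal approximation gives roughly [0.127, 0.385].
Exact: F⁻¹(0.025) = 0.139; F⁻¹(0.975) = 0.395.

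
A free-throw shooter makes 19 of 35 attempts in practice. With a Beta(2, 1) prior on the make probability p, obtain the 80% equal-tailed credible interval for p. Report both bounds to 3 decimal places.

Posterior: Beta(2+19, 1+16) = Beta(21, 17).
Equal-tailed 80% interval: the 0.1 and 0.9 quantiles of Beta(21, 17).
Posterior mean ≈ 0.553, SD ≈ 0.080; a Normal approximation gives roughly [0.451, 0.655].
Exact: F⁻¹(0.1) = 0.449; F⁻¹(0.9) = 0.655.

[0.449, 0.655]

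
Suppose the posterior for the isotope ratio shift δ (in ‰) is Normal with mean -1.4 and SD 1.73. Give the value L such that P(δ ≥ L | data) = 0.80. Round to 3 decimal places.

-2.856

Need L with P(δ ≥ L) = 0.80: L = -1.4 − z_{0.2}·1.73.
z = 0.842; L = -1.4 − 0.842 × 1.73 = -2.856.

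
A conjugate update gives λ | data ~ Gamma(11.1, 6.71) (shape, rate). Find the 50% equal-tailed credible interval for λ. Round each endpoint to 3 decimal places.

Posterior: Gamma(shape 11.1, rate 6.71).
Equal-tailed 50% interval: Gamma(11.1, 6.71) quantiles at 0.25 and 0.75.
Posterior mean ≈ 1.654, SD ≈ 0.497; a Normal approximation gives roughly [1.319, 1.989].
Exact: lower = 1.298; upper = 1.957.

[1.298, 1.957]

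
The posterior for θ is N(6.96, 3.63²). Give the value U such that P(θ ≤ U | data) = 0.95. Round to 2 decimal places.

12.93

Need U with P(θ ≤ U) = 0.95: U = 6.96 + z_{0.05}·3.63.
z = 1.645; U = 6.96 + 1.645 × 3.63 = 12.93.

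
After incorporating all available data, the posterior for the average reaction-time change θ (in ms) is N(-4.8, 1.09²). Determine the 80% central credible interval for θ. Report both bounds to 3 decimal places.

The posterior is symmetric, so the 80% equal-tailed interval is θ = -4.8 ± z·1.09 with z = 1.282.
Half-width: 1.282 × 1.09 = 1.397.
-4.8 − 1.397 = -6.197; -4.8 + 1.397 = -3.403.

[-6.197, -3.403]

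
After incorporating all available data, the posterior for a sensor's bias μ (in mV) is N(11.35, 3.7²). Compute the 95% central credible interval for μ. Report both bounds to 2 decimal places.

[4.10, 18.60]

The posterior is symmetric, so the 95% equal-tailed interval is μ = 11.35 ± z·3.7 with z = 1.960.
Half-width: 1.960 × 3.7 = 7.25.
11.35 − 7.25 = 4.10; 11.35 + 7.25 = 18.60.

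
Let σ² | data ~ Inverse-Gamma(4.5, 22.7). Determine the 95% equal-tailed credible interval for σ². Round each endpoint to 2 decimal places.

[2.39, 16.81]

Inverse-Gamma(4.5, 22.7) quantiles: F⁻¹(0.025) and F⁻¹(0.975).
Equivalently, 1/σ² ~ Gamma(4.5, rate = 22.7); invert its 0.975 and 0.025 quantiles.
Posterior mean ≈ 6.49, SD ≈ 4.10; a Normal approximation gives roughly [-1.55, 14.53].
Exact: lower = 2.39; upper = 16.81.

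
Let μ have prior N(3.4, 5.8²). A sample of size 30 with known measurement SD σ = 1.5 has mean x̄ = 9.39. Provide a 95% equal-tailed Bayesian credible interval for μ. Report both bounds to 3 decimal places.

Posterior precision = 1/5.8² + 30/1.5² = 0.0297 + 13.3333 = 13.3631, so posterior SD = 0.2736.
Posterior mean = (3.4/5.8² + 30·9.39/1.5²) / 13.3631 = 9.3767.
Interval: 9.3767 ± 1.960 × 0.2736 → [8.841, 9.913].

[8.841, 9.913]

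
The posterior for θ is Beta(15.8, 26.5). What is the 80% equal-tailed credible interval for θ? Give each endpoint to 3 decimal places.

Posterior: Beta(15.8, 26.5).
Equal-tailed 80% interval: the 0.1 and 0.9 quantiles of Beta(15.8, 26.5).
Posterior mean ≈ 0.374, SD ≈ 0.074; a Normal approximation gives roughly [0.279, 0.468].
Exact: F⁻¹(0.1) = 0.280; F⁻¹(0.9) = 0.470.

[0.280, 0.470]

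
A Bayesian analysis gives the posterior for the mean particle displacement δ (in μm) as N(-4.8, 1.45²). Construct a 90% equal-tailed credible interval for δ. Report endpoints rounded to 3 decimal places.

[-7.185, -2.415]

The posterior is symmetric, so the 90% equal-tailed interval is δ = -4.8 ± z·1.45 with z = 1.645.
Half-width: 1.645 × 1.45 = 2.385.
-4.8 − 2.385 = -7.185; -4.8 + 2.385 = -2.415.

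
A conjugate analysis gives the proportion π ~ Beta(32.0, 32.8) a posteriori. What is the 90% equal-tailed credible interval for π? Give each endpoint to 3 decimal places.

Posterior: Beta(32.0, 32.8).
Equal-tailed 90% interval: the 0.05 and 0.95 quantiles of Beta(32.0, 32.8).
Posterior mean ≈ 0.494, SD ≈ 0.062; a Normal approximation gives roughly [0.392, 0.595].
Exact: F⁻¹(0.05) = 0.392; F⁻¹(0.95) = 0.595.

[0.392, 0.595]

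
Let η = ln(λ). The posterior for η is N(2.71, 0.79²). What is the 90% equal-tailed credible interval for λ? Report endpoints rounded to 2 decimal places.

[4.10, 55.12]

On the log scale the 90% interval is 2.71 ± 1.645 × 0.79 = [1.4106, 4.0094].
Exponentiate: [e^1.4106, e^4.0094] = [4.10, 55.12].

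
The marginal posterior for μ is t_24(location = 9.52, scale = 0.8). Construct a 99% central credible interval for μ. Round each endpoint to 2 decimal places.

The t_24 distribution is symmetric; the 99% interval is 9.52 ± t·0.8 with t_{0.995,24} = 2.797.
Half-width: 2.797 × 0.8 = 2.24.
9.52 − 2.24 = 7.28; 9.52 + 2.24 = 11.76.

[7.28, 11.76]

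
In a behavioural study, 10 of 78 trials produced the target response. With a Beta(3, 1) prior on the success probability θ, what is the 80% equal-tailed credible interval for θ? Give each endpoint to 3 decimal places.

Posterior: Beta(3+10, 1+68) = Beta(13, 69).
Equal-tailed 80% interval: the 0.1 and 0.9 quantiles of Beta(13, 69).
Posterior mean ≈ 0.159, SD ≈ 0.040; a Normal approximation gives roughly [0.107, 0.210].
Exact: F⁻¹(0.1) = 0.109; F⁻¹(0.9) = 0.212.

[0.109, 0.212]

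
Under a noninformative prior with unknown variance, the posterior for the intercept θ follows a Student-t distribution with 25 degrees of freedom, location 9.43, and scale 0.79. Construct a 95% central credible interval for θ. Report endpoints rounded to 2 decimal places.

The t_25 distribution is symmetric; the 95% interval is 9.43 ± t·0.79 with t_{0.975,25} = 2.060.
Half-width: 2.060 × 0.79 = 1.63.
9.43 − 1.63 = 7.80; 9.43 + 1.63 = 11.06.

[7.80, 11.06]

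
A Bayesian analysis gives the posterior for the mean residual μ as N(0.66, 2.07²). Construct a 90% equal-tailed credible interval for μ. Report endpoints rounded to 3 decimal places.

The posterior is symmetric, so the 90% equal-tailed interval is μ = 0.66 ± z·2.07 with z = 1.645.
Half-width: 1.645 × 2.07 = 3.405.
0.66 − 3.405 = -2.745; 0.66 + 3.405 = 4.065.

[-2.745, 4.065]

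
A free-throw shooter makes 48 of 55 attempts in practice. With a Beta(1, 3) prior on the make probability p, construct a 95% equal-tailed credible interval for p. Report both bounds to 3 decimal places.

Posterior: Beta(1+48, 3+7) = Beta(49, 10).
Equal-tailed 95% interval: the 0.025 and 0.975 quantiles of Beta(49, 10).
Posterior mean ≈ 0.831, SD ≈ 0.048; a Normal approximation gives roughly [0.736, 0.925].
Exact: F⁻¹(0.025) = 0.726; F⁻¹(0.975) = 0.914.

[0.726, 0.914]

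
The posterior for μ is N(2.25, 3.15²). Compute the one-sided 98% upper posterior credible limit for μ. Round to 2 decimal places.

Need U with P(μ ≤ U) = 0.98: U = 2.25 + z_{0.02}·3.15.
z = 2.054; U = 2.25 + 2.054 × 3.15 = 8.72.

8.72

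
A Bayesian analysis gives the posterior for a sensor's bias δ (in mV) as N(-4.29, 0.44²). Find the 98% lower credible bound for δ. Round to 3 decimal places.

-5.194

Need L with P(δ ≥ L) = 0.98: L = -4.29 − z_{0.02}·0.44.
z = 2.054; L = -4.29 − 2.054 × 0.44 = -5.194.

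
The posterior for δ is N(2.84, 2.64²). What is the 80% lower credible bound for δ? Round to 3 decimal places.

0.618

Need L with P(δ ≥ L) = 0.80: L = 2.84 − z_{0.2}·2.64.
z = 0.842; L = 2.84 − 0.842 × 2.64 = 0.618.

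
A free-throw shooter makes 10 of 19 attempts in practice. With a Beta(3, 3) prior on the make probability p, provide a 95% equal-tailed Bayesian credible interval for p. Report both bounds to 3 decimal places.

Posterior: Beta(3+10, 3+9) = Beta(13, 12).
Equal-tailed 95% interval: the 0.025 and 0.975 quantiles of Beta(13, 12).
Posterior mean ≈ 0.520, SD ≈ 0.098; a Normal approximation gives roughly [0.328, 0.712].
Exact: F⁻¹(0.025) = 0.328; F⁻¹(0.975) = 0.709.

[0.328, 0.709]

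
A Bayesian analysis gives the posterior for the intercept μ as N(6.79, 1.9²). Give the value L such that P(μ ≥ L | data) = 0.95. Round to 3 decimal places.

3.665

Need L with P(μ ≥ L) = 0.95: L = 6.79 − z_{0.05}·1.9.
z = 1.645; L = 6.79 − 1.645 × 1.9 = 3.665.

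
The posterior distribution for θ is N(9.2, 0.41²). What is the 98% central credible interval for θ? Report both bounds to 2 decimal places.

The posterior is symmetric, so the 98% equal-tailed interval is θ = 9.2 ± z·0.41 with z = 2.326.
Half-width: 2.326 × 0.41 = 0.95.
9.2 − 0.95 = 8.25; 9.2 + 0.95 = 10.15.

[8.25, 10.15]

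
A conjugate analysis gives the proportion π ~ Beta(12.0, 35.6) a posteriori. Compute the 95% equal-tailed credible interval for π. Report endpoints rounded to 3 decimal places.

[0.141, 0.383]

Posterior: Beta(12.0, 35.6).
Equal-tailed 95% interval: the 0.025 and 0.975 quantiles of Beta(12.0, 35.6).
Posterior mean ≈ 0.252, SD ≈ 0.062; a Normal approximation gives roughly [0.130, 0.374].
Exact: F⁻¹(0.025) = 0.141; F⁻¹(0.975) = 0.383.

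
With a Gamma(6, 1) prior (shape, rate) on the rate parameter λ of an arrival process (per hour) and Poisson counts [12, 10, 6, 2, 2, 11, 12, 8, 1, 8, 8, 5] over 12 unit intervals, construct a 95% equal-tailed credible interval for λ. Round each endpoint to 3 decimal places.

[5.636, 8.510]

Posterior: Gamma(6+85, 1+12) = Gamma(91, 13) (shape, rate).
Equal-tailed 95% interval: Gamma(91, 13) quantiles at 0.025 and 0.975.
Posterior mean ≈ 7.000, SD ≈ 0.734; a Normal approximation gives roughly [5.562, 8.438].
Exact: lower = 5.636; upper = 8.510.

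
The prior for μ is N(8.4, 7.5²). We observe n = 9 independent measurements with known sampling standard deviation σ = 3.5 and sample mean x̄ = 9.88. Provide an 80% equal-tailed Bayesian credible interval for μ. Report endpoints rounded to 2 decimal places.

[8.37, 11.32]

Posterior precision = 1/7.5² + 9/3.5² = 0.0178 + 0.7347 = 0.7525, so posterior SD = 1.1528.
Posterior mean = (8.4/7.5² + 9·9.88/3.5²) / 0.7525 = 9.8450.
Interval: 9.8450 ± 1.282 × 1.1528 → [8.37, 11.32].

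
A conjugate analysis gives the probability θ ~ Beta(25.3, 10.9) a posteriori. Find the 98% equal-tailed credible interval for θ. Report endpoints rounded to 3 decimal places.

Posterior: Beta(25.3, 10.9).
Equal-tailed 98% interval: the 0.01 and 0.99 quantiles of Beta(25.3, 10.9).
Posterior mean ≈ 0.699, SD ≈ 0.075; a Normal approximation gives roughly [0.524, 0.874].
Exact: F⁻¹(0.01) = 0.511; F⁻¹(0.99) = 0.855.

[0.511, 0.855]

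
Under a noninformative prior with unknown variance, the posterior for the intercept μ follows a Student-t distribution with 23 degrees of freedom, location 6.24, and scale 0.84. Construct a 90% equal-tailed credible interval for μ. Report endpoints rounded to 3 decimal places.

[4.800, 7.680]

The t_23 distribution is symmetric; the 90% interval is 6.24 ± t·0.84 with t_{0.95,23} = 1.714.
Half-width: 1.714 × 0.84 = 1.440.
6.24 − 1.440 = 4.800; 6.24 + 1.440 = 7.680.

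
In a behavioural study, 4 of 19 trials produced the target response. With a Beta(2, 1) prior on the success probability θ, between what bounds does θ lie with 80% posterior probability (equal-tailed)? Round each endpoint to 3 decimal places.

Posterior: Beta(2+4, 1+15) = Beta(6, 16).
Equal-tailed 80% interval: the 0.1 and 0.9 quantiles of Beta(6, 16).
Posterior mean ≈ 0.273, SD ≈ 0.093; a Normal approximation gives roughly [0.154, 0.392].
Exact: F⁻¹(0.1) = 0.158; F⁻¹(0.9) = 0.397.

[0.158, 0.397]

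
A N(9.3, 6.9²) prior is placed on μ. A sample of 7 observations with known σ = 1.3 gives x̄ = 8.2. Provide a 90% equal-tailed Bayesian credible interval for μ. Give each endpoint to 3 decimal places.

[7.399, 9.012]

Posterior precision = 1/6.9² + 7/1.3² = 0.0210 + 4.1420 = 4.1630, so posterior SD = 0.4901.
Posterior mean = (9.3/6.9² + 7·8.2/1.3²) / 4.1630 = 8.2055.
Interval: 8.2055 ± 1.645 × 0.4901 → [7.399, 9.012].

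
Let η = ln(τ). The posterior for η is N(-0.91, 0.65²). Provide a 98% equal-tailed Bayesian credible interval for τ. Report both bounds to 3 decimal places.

On the log scale the 98% interval is -0.91 ± 2.326 × 0.65 = [-2.4221, 0.6021].
Exponentiate: [e^-2.4221, e^0.6021] = [0.089, 1.826].

[0.089, 1.826]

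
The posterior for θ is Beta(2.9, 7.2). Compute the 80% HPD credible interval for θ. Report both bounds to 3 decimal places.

[0.092, 0.436]

The posterior is unimodal and skewed, so the HPD interval has equal density at both endpoints and is the shortest 80% interval.
Solving f(0.092) = f(0.436) with F(0.436) − F(0.092) = 0.80 gives [0.092, 0.436].
For comparison, the equal-tailed interval is [0.121, 0.474]; the HPD is narrower and shifted toward the mode.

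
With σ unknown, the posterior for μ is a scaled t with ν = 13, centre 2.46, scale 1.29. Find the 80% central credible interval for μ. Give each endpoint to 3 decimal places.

[0.718, 4.202]

The t_13 distribution is symmetric; the 80% interval is 2.46 ± t·1.29 with t_{0.9,13} = 1.350.
Half-width: 1.350 × 1.29 = 1.742.
2.46 − 1.742 = 0.718; 2.46 + 1.742 = 4.202.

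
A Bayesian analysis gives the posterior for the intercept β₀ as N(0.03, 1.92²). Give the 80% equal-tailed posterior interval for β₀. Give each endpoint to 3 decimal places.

[-2.431, 2.491]

The posterior is symmetric, so the 80% equal-tailed interval is β₀ = 0.03 ± z·1.92 with z = 1.282.
Half-width: 1.282 × 1.92 = 2.461.
0.03 − 2.461 = -2.431; 0.03 + 2.461 = 2.491.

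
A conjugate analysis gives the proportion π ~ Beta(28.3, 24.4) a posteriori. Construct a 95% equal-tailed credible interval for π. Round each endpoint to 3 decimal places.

[0.403, 0.668]

Posterior: Beta(28.3, 24.4).
Equal-tailed 95% interval: the 0.025 and 0.975 quantiles of Beta(28.3, 24.4).
Posterior mean ≈ 0.537, SD ≈ 0.068; a Normal approximation gives roughly [0.404, 0.670].
Exact: F⁻¹(0.025) = 0.403; F⁻¹(0.975) = 0.668.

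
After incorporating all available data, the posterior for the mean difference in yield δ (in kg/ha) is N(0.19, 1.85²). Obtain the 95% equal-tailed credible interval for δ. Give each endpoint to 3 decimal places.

The posterior is symmetric, so the 95% equal-tailed interval is δ = 0.19 ± z·1.85 with z = 1.960.
Half-width: 1.960 × 1.85 = 3.626.
0.19 − 3.626 = -3.436; 0.19 + 3.626 = 3.816.

[-3.436, 3.816]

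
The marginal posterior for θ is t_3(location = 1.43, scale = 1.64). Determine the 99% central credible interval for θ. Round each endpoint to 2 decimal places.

The t_3 distribution is symmetric; the 99% interval is 1.43 ± t·1.64 with t_{0.995,3} = 5.841.
Half-width: 5.841 × 1.64 = 9.58.
1.43 − 9.58 = -8.15; 1.43 + 9.58 = 11.01.

[-8.15, 11.01]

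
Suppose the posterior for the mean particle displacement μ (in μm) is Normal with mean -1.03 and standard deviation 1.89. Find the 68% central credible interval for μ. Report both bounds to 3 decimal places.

The posterior is symmetric, so the 68% equal-tailed interval is μ = -1.03 ± z·1.89 with z = 0.994.
Half-width: 0.994 × 1.89 = 1.880.
-1.03 − 1.880 = -2.910; -1.03 + 1.880 = 0.850.

[-2.910, 0.850]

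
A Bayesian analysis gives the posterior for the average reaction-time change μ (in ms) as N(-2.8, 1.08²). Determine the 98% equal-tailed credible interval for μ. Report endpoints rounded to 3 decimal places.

[-5.312, -0.288]

The posterior is symmetric, so the 98% equal-tailed interval is μ = -2.8 ± z·1.08 with z = 2.326.
Half-width: 2.326 × 1.08 = 2.512.
-2.8 − 2.512 = -5.312; -2.8 + 2.512 = -0.288.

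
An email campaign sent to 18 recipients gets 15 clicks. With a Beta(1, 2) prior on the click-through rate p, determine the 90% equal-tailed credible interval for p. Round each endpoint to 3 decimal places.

[0.599, 0.896]

Posterior: Beta(1+15, 2+3) = Beta(16, 5).
Equal-tailed 90% interval: the 0.05 and 0.95 quantiles of Beta(16, 5).
Posterior mean ≈ 0.762, SD ≈ 0.091; a Normal approximation gives roughly [0.613, 0.911].
Exact: F⁻¹(0.05) = 0.599; F⁻¹(0.95) = 0.896.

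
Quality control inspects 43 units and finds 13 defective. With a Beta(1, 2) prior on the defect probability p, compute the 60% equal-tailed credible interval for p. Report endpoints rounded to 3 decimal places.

Posterior: Beta(1+13, 2+30) = Beta(14, 32).
Equal-tailed 60% interval: the 0.2 and 0.8 quantiles of Beta(14, 32).
Posterior mean ≈ 0.304, SD ≈ 0.067; a Normal approximation gives roughly [0.248, 0.361].
Exact: F⁻¹(0.2) = 0.247; F⁻¹(0.8) = 0.361.

[0.247, 0.361]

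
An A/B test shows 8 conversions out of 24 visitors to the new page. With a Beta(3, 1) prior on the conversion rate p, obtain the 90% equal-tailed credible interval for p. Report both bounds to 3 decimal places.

Posterior: Beta(3+8, 1+16) = Beta(11, 17).
Equal-tailed 90% interval: the 0.05 and 0.95 quantiles of Beta(11, 17).
Posterior mean ≈ 0.393, SD ≈ 0.091; a Normal approximation gives roughly [0.244, 0.542].
Exact: F⁻¹(0.05) = 0.248; F⁻¹(0.95) = 0.547.

[0.248, 0.547]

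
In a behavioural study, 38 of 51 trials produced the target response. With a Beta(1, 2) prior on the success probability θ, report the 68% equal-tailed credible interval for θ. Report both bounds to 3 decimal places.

Posterior: Beta(1+38, 2+13) = Beta(39, 15).
Equal-tailed 68% interval: the 0.16 and 0.84 quantiles of Beta(39, 15).
Posterior mean ≈ 0.722, SD ≈ 0.060; a Normal approximation gives roughly [0.662, 0.782].
Exact: F⁻¹(0.16) = 0.662; F⁻¹(0.84) = 0.783.

[0.662, 0.783]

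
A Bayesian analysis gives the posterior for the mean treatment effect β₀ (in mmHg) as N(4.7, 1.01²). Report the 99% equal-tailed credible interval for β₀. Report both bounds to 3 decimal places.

[2.098, 7.302]

The posterior is symmetric, so the 99% equal-tailed interval is β₀ = 4.7 ± z·1.01 with z = 2.576.
Half-width: 2.576 × 1.01 = 2.602.
4.7 − 2.602 = 2.098; 4.7 + 2.602 = 7.302.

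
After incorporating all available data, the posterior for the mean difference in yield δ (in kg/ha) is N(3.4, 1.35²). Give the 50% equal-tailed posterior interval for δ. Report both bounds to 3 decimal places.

The posterior is symmetric, so the 50% equal-tailed interval is δ = 3.4 ± z·1.35 with z = 0.674.
Half-width: 0.674 × 1.35 = 0.911.
3.4 − 0.911 = 2.489; 3.4 + 0.911 = 4.311.

[2.489, 4.311]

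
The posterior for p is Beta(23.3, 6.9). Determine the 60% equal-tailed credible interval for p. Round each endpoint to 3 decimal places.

[0.709, 0.837]

Posterior: Beta(23.3, 6.9).
Equal-tailed 60% interval: the 0.2 and 0.8 quantiles of Beta(23.3, 6.9).
Posterior mean ≈ 0.772, SD ≈ 0.075; a Normal approximation gives roughly [0.708, 0.835].
Exact: F⁻¹(0.2) = 0.709; F⁻¹(0.8) = 0.837.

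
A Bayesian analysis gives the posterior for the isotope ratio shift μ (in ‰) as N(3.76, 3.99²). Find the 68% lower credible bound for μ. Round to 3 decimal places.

1.894

Need L with P(μ ≥ L) = 0.68: L = 3.76 − z_{0.32}·3.99.
z = 0.468; L = 3.76 − 0.468 × 3.99 = 1.894.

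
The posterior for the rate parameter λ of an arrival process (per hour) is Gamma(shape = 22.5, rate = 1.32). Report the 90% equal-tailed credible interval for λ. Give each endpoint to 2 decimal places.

[11.60, 23.35]

Posterior: Gamma(shape 22.5, rate 1.32).
Equal-tailed 90% interval: Gamma(22.5, 1.32) quantiles at 0.05 and 0.95.
Posterior mean ≈ 17.05, SD ≈ 3.59; a Normal approximation gives roughly [11.13, 22.96].
Exact: lower = 11.60; upper = 23.35.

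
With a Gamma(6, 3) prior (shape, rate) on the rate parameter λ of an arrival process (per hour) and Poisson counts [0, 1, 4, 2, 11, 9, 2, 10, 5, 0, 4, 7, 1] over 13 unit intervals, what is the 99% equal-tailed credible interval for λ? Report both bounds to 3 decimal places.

[2.725, 5.260]

Posterior: Gamma(6+56, 3+13) = Gamma(62, 16) (shape, rate).
Equal-tailed 99% interval: Gamma(62, 16) quantiles at 0.005 and 0.995.
Posterior mean ≈ 3.875, SD ≈ 0.492; a Normal approximation gives roughly [2.607, 5.143].
Exact: lower = 2.725; upper = 5.260.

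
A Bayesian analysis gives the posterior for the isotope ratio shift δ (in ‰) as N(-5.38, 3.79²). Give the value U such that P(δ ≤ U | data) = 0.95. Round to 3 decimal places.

0.854

Need U with P(δ ≤ U) = 0.95: U = -5.38 + z_{0.05}·3.79.
z = 1.645; U = -5.38 + 1.645 × 3.79 = 0.854.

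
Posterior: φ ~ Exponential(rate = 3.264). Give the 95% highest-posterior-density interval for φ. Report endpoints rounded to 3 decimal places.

The exponential density is strictly decreasing on [0, ∞), so the HPD interval is anchored at 0: [0, q] with P(φ ≤ q) = 0.95.
q = −ln(1 − 0.95) / 3.264 = 2.9957 / 3.264 = 0.918.

[0.000, 0.918]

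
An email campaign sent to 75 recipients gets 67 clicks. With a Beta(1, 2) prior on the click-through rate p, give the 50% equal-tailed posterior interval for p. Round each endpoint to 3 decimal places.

[0.848, 0.899]

Posterior: Beta(1+67, 2+8) = Beta(68, 10).
Equal-tailed 50% interval: the 0.25 and 0.75 quantiles of Beta(68, 10).
Posterior mean ≈ 0.872, SD ≈ 0.038; a Normal approximation gives roughly [0.846, 0.897].
Exact: F⁻¹(0.25) = 0.848; F⁻¹(0.75) = 0.899.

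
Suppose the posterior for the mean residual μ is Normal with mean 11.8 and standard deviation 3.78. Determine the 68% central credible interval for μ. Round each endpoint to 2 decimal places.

The posterior is symmetric, so the 68% equal-tailed interval is μ = 11.8 ± z·3.78 with z = 0.994.
Half-width: 0.994 × 3.78 = 3.76.
11.8 − 3.76 = 8.04; 11.8 + 3.76 = 15.56.

[8.04, 15.56]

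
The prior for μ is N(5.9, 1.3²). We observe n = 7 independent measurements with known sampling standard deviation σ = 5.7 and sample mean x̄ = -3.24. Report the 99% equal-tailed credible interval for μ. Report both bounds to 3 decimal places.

[0.593, 6.327]

Posterior precision = 1/1.3² + 7/5.7² = 0.5917 + 0.2155 = 0.8072, so posterior SD = 1.1131.
Posterior mean = (5.9/1.3² + 7·-3.24/5.7²) / 0.8072 = 3.4603.
Interval: 3.4603 ± 2.576 × 1.1131 → [0.593, 6.327].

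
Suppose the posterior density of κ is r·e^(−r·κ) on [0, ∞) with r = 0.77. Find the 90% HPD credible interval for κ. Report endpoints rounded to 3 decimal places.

The exponential density is strictly decreasing on [0, ∞), so the HPD interval is anchored at 0: [0, q] with P(κ ≤ q) = 0.90.
q = −ln(1 − 0.90) / 0.77 = 2.3026 / 0.77 = 2.990.

[0.000, 2.990]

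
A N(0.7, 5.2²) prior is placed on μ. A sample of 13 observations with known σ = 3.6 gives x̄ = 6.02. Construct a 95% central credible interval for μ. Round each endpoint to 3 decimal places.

[3.909, 7.753]

Posterior precision = 1/5.2² + 13/3.6² = 0.0370 + 1.0031 = 1.0401, so posterior SD = 0.9805.
Posterior mean = (0.7/5.2² + 13·6.02/3.6²) / 1.0401 = 5.8308.
Interval: 5.8308 ± 1.960 × 0.9805 → [3.909, 7.753].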